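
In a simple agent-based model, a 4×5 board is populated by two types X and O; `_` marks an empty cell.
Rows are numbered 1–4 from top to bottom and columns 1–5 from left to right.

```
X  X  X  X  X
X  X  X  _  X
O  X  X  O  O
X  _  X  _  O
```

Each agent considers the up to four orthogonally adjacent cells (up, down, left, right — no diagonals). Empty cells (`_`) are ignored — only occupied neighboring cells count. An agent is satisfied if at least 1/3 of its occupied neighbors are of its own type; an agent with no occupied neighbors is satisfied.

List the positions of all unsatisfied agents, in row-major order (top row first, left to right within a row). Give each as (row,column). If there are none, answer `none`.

(1,1)X 2/2 ok
(1,2)X 3/3 ok
(1,3)X 3/3 ok
(1,4)X 2/2 ok
(1,5)X 2/2 ok
(2,1)X 2/3 ok
(2,2)X 4/4 ok
(2,3)X 3/3 ok
(2,5)X 1/2 ok
(3,1)O 0/3 unhappy
(3,2)X 2/3 ok
(3,3)X 3/4 ok
(3,4)O 1/2 ok
(3,5)O 2/3 ok
(4,1)X 0/1 unhappy
(4,3)X 1/1 ok
(4,5)O 1/1 ok

(3,1), (4,1)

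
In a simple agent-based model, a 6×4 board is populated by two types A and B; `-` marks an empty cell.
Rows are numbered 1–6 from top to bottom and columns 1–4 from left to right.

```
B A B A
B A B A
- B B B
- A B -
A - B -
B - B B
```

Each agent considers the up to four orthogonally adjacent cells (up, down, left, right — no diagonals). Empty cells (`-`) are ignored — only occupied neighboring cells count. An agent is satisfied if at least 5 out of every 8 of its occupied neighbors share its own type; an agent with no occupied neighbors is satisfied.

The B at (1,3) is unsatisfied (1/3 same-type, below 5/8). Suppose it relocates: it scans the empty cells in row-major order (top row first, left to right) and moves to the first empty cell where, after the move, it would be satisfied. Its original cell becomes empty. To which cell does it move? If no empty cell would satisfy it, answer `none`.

(3,1)

Vacating (1,3). Empty cells in order:
  (3,1): 2/2 same-type → satisfied — stop here.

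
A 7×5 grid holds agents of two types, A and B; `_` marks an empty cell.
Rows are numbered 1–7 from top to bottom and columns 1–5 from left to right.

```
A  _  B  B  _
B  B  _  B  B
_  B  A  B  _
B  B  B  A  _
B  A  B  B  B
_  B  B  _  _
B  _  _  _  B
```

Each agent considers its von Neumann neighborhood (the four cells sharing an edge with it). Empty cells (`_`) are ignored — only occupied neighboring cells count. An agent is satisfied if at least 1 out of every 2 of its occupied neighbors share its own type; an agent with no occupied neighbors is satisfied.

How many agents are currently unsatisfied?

5

(1,1)A 0/1 not
(1,3)B 1/1 satisfied
(1,4)B 2/2 satisfied
(2,1)B 1/2 satisfied
(2,2)B 2/2 satisfied
(2,4)B 3/3 satisfied
(2,5)B 1/1 satisfied
(3,2)B 2/3 satisfied
(3,3)A 0/3 not
(3,4)B 1/3 not
(4,1)B 2/2 satisfied
(4,2)B 3/4 satisfied
(4,3)B 2/4 satisfied
(4,4)A 0/3 not
(5,1)B 1/2 satisfied
(5,2)A 0/4 not
(5,3)B 3/4 satisfied
(5,4)B 2/3 satisfied
(5,5)B 1/1 satisfied
(6,2)B 1/2 satisfied
(6,3)B 2/2 satisfied
(7,1)B 0/0 satisfied
(7,5)B 0/0 satisfied
Unsatisfied: (1,1), (3,3), (3,4), (4,4), (5,2) — 5 in total.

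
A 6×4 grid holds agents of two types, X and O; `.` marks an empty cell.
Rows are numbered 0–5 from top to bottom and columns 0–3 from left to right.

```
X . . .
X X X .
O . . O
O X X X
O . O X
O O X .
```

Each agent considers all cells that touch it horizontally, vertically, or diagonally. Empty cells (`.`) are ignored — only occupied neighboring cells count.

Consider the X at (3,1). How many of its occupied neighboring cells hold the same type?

Occupied neighbors of (3,1): (2,0)=O, (3,0)=O, (3,2)=X, (4,0)=O, (4,2)=O.
Same type (X): 1 of 5.

1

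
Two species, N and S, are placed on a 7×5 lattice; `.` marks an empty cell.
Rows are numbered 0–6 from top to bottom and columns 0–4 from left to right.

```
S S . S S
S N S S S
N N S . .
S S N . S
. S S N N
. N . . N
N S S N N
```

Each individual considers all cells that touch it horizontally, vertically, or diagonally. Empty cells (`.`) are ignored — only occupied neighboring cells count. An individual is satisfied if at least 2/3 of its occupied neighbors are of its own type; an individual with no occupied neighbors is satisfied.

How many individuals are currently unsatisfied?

16

Row 0: (0,0)S 2/3 ✓ · (0,1)S 3/4 ✓ · (0,3)S 4/4 ✓ · (0,4)S 3/3 ✓
Row 1: (1,0)S 2/5 ✗ · (1,1)N 2/7 ✗ · (1,2)S 4/6 ✓ · (1,3)S 5/5 ✓ · (1,4)S 3/3 ✓
Row 2: (2,0)N 2/5 ✗ · (2,1)N 3/8 ✗ · (2,2)S 3/6 ✗
Row 3: (3,0)S 2/4 ✗ · (3,1)S 4/7 ✗ · (3,2)N 2/6 ✗ · (3,4)S 0/2 ✗
Row 4: (4,1)S 3/5 ✗ · (4,2)S 2/5 ✗ · (4,3)N 3/5 ✗ · (4,4)N 2/3 ✓
Row 5: (5,1)N 1/5 ✗ · (5,4)N 4/4 ✓
Row 6: (6,0)N 1/2 ✗ · (6,1)S 1/3 ✗ · (6,2)S 1/3 ✗ · (6,3)N 2/3 ✓ · (6,4)N 2/2 ✓
Unsatisfied: (1,0), (1,1), (2,0), (2,1), (2,2), (3,0), (3,1), (3,2), (3,4), (4,1), (4,2), (4,3), (5,1), (6,0), (6,1), (6,2) — 16 in total.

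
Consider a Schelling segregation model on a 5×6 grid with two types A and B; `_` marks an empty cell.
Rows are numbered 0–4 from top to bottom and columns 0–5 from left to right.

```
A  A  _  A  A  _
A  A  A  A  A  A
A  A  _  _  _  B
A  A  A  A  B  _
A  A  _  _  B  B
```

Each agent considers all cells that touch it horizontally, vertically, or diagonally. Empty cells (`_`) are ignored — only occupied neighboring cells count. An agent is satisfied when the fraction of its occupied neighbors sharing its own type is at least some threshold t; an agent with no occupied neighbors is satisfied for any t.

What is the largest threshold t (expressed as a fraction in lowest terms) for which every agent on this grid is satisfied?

Row 0: (0,0)A 3/3 · (0,1)A 4/4 · (0,3)A 4/4 · (0,4)A 4/4
Row 1: (1,0)A 5/5 · (1,1)A 6/6 · (1,2)A 5/5 · (1,3)A 4/4 · (1,4)A 4/5 · (1,5)A 2/3
Row 2: (2,0)A 5/5 · (2,1)A 7/7 · (2,5)B 1/3
Row 3: (3,0)A 5/5 · (3,1)A 6/6 · (3,2)A 4/4 · (3,3)A 1/3 · (3,4)B 3/4
Row 4: (4,0)A 3/3 · (4,1)A 4/4 · (4,4)B 2/3 · (4,5)B 2/2
The smallest same-type fraction is 1/3 at (2,5), which reduces to 1/3. Any threshold above that leaves this agent unsatisfied.

1/3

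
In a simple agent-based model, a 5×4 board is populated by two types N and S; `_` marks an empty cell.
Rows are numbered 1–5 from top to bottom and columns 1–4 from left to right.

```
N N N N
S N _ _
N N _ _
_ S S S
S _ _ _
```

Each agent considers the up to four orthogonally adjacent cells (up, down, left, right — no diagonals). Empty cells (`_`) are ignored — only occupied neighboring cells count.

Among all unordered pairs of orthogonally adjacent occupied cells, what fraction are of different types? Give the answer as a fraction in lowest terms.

1/3

Scan each occupied cell's neighbors to the right and below so each pair is counted once.
From row 1: 1 unlike of 5 pairs (running 1/5).
From row 2: 2 unlike of 3 pairs (running 3/8).
From row 3: 1 unlike of 2 pairs (running 4/10).
From row 4: 0 unlike of 2 pairs (running 4/12).
Total adjacent occupied pairs: 12; unlike-type pairs: 4.
4/12 reduces to 1/3.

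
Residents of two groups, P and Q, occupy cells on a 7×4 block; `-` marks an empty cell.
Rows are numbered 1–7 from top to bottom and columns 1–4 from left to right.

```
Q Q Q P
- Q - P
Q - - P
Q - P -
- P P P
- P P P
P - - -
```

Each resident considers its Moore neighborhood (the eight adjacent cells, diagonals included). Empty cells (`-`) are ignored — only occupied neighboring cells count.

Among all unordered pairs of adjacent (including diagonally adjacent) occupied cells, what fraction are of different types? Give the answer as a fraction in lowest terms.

3/28

Scan each occupied cell's neighbors to the right and below (and the two forward diagonals) so each pair is counted once.
Row 1: Q(1,1)–Q(1,2)= Q(1,1)–Q(2,2)= Q(1,2)–Q(1,3)= Q(1,2)–Q(2,2)= Q(1,3)–P(1,4)≠ Q(1,3)–P(2,4)≠ Q(1,3)–Q(2,2)= P(1,4)–P(2,4)=  → 2/8 unlike.
Row 2: Q(2,2)–Q(3,1)= P(2,4)–P(3,4)=  → 0/2 unlike.
Row 3: Q(3,1)–Q(4,1)= P(3,4)–P(4,3)=  → 0/2 unlike.
Row 4: Q(4,1)–P(5,2)≠ P(4,3)–P(5,3)= P(4,3)–P(5,4)= P(4,3)–P(5,2)=  → 1/4 unlike.
Row 5: P(5,2)–P(5,3)= P(5,2)–P(6,2)= P(5,2)–P(6,3)= P(5,3)–P(5,4)= P(5,3)–P(6,3)= P(5,3)–P(6,4)= P(5,3)–P(6,2)= P(5,4)–P(6,4)= P(5,4)–P(6,3)=  → 0/9 unlike.
Row 6: P(6,2)–P(6,3)= P(6,2)–P(7,1)= P(6,3)–P(6,4)=  → 0/3 unlike.
Total adjacent occupied pairs: 28; unlike-type pairs: 3.
3/28 is already in lowest terms.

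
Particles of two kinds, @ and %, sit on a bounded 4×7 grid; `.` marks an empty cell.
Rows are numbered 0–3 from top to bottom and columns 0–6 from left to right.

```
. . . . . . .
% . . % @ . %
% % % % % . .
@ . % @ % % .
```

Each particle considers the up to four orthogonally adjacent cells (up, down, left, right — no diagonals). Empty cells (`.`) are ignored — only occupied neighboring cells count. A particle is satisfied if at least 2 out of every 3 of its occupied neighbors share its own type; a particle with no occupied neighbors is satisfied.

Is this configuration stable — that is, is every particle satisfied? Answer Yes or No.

No

(1,0)% 1/1 ok
(1,3)% 1/2 unhappy
(1,4)@ 0/2 unhappy
(1,6)% 0/0 ok
(2,0)% 2/3 ok
(2,1)% 2/2 ok
(2,2)% 3/3 ok
(2,3)% 3/4 ok
(2,4)% 2/3 ok
(3,0)@ 0/1 unhappy
(3,2)% 1/2 unhappy
(3,3)@ 0/3 unhappy
(3,4)% 2/3 ok
(3,5)% 1/1 ok
For instance (1,3) has only 1/2 same-type neighbors, below 2/3.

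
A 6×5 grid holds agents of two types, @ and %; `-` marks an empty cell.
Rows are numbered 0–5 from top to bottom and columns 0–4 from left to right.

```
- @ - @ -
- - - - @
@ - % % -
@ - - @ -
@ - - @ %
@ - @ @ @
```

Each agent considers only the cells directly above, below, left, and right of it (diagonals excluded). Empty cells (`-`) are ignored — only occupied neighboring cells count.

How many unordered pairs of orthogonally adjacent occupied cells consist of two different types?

Scan each occupied cell's neighbors to the right and below so each pair is counted once.
From row 2: 1 unlike of 3 pairs (running 1/3).
From row 3: 0 unlike of 2 pairs (running 1/5).
From row 4: 2 unlike of 4 pairs (running 3/9).
From row 5: 0 unlike of 2 pairs (running 3/11).
Total adjacent occupied pairs: 11; unlike-type pairs: 3.

3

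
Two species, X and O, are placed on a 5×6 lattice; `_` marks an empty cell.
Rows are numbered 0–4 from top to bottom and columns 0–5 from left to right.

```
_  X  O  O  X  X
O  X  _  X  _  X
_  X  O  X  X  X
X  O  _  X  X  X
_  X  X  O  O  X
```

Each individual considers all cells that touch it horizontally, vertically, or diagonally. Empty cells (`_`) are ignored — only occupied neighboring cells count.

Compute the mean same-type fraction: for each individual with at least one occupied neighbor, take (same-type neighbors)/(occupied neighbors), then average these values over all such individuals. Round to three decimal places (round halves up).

0.550

(0,1)X 1/3
(0,2)O 1/4
(0,3)O 1/3
(0,4)X 3/4
(0,5)X 2/2
(1,0)O 0/3
(1,1)X 2/5
(1,3)X 3/6
(1,5)X 4/4
(2,1)X 2/5
(2,2)O 1/6
(2,3)X 4/5
(2,4)X 7/7
(2,5)X 4/4
(3,0)X 2/3
(3,1)O 1/5
(3,3)X 4/7
(3,4)X 6/8
(3,5)X 4/5
(4,1)X 2/3
(4,2)X 2/4
(4,3)O 1/4
(4,4)O 1/5
(4,5)X 2/3
Sum over 24 individuals: 1/3 + 1/4 + 1/3 + 3/4 + 2/2 + 0/3 + 2/5 + 3/6 + 4/4 + 2/5 + 1/6 + 4/5 + 7/7 + 4/4 + 2/3 + 1/5 + 4/7 + 6/8 + 4/5 + 2/3 + 2/4 + 1/4 + 1/5 + 2/3 = 2773/210; mean = 2773/210 ÷ 24 = 2773/5040 = 0.550198… → 0.550.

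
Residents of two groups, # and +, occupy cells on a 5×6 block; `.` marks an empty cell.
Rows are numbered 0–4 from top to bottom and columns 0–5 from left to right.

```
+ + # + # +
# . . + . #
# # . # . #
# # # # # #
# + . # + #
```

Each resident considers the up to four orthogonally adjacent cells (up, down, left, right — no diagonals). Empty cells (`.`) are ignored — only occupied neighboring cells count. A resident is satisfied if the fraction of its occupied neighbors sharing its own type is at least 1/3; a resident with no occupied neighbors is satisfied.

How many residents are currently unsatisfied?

5

Row 0: (0,0)+ 1/2 satisfied · (0,1)+ 1/2 satisfied · (0,2)# 0/2 not · (0,3)+ 1/3 satisfied · (0,4)# 0/2 not · (0,5)+ 0/2 not
Row 1: (1,0)# 1/2 satisfied · (1,3)+ 1/2 satisfied · (1,5)# 1/2 satisfied
Row 2: (2,0)# 3/3 satisfied · (2,1)# 2/2 satisfied · (2,3)# 1/2 satisfied · (2,5)# 2/2 satisfied
Row 3: (3,0)# 3/3 satisfied · (3,1)# 3/4 satisfied · (3,2)# 2/2 satisfied · (3,3)# 4/4 satisfied · (3,4)# 2/3 satisfied · (3,5)# 3/3 satisfied
Row 4: (4,0)# 1/2 satisfied · (4,1)+ 0/2 not · (4,3)# 1/2 satisfied · (4,4)+ 0/3 not · (4,5)# 1/2 satisfied
Unsatisfied: (0,2), (0,4), (0,5), (4,1), (4,4) — 5 in total.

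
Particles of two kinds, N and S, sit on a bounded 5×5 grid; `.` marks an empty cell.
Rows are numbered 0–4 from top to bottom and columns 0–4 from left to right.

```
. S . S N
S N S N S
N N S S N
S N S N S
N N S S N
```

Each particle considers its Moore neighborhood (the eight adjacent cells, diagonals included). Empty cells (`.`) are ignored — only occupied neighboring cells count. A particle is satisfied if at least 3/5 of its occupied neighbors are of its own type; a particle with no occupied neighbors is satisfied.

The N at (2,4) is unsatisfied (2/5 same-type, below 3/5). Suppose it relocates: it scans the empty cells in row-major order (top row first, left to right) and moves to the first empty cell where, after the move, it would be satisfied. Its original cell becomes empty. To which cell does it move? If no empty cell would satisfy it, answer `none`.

none

Vacating (2,4). Empty cells in order:
  (0,0): 1/3 same-type → still unsatisfied.
  (0,2): 2/5 same-type → still unsatisfied.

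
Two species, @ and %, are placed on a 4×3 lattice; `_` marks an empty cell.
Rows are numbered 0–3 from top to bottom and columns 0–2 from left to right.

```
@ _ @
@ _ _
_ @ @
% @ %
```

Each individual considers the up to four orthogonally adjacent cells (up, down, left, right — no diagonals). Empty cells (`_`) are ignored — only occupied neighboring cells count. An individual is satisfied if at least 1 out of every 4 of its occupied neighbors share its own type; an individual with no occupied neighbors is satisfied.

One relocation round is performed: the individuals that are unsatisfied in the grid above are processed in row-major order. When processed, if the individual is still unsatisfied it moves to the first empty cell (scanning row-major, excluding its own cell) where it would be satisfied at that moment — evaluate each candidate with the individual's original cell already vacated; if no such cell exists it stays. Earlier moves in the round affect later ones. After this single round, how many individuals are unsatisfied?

Initially unsatisfied (in order): (3,0), (3,2).
  (3,0): no empty cell satisfies it; stays.
  (3,2) → (2,0).
Resulting grid:
@ _ @
@ _ _
% @ @
% @ _
All satisfied now.

0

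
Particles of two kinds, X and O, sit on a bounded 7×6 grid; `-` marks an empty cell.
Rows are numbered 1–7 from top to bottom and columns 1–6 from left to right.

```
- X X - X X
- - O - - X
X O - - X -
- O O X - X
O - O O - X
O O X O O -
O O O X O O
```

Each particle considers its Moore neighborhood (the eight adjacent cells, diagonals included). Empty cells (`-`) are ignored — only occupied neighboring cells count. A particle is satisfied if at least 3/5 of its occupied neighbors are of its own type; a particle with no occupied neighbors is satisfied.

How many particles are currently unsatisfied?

(1,2)X 1/2 unhappy
(1,3)X 1/2 unhappy
(1,5)X 2/2 ok
(1,6)X 2/2 ok
(2,3)O 1/3 unhappy
(2,6)X 3/3 ok
(3,1)X 0/2 unhappy
(3,2)O 3/4 ok
(3,5)X 3/3 ok
(4,2)O 4/5 ok
(4,3)O 4/5 ok
(4,4)X 1/4 unhappy
(4,6)X 2/2 ok
(5,1)O 3/3 ok
(5,3)O 5/7 ok
(5,4)O 4/6 ok
(5,6)X 1/2 unhappy
(6,1)O 4/4 ok
(6,2)O 6/7 ok
(6,3)X 1/7 unhappy
(6,4)O 5/7 ok
(6,5)O 4/6 ok
(7,1)O 3/3 ok
(7,2)O 4/5 ok
(7,3)O 3/5 ok
(7,4)X 1/5 unhappy
(7,5)O 3/4 ok
(7,6)O 2/2 ok
Unsatisfied: (1,2), (1,3), (2,3), (3,1), (4,4), (5,6), (6,3), (7,4) — 8 in total.

8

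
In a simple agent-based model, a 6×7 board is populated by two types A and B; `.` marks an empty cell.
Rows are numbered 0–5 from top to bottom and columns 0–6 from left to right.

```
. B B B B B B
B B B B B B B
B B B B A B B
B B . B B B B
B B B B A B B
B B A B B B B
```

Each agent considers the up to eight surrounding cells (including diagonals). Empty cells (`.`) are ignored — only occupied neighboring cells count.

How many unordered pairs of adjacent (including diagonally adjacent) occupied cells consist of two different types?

21

Scan each occupied cell's neighbors to the right and below (and the two forward diagonals) so each pair is counted once.
From row 0: 0 unlike of 22 pairs (running 0/22).
From row 1: 3 unlike of 25 pairs (running 3/47).
From row 2: 5 unlike of 22 pairs (running 8/69).
From row 3: 3 unlike of 20 pairs (running 11/89).
From row 4: 8 unlike of 25 pairs (running 19/114).
From row 5: 2 unlike of 6 pairs (running 21/120).
Total adjacent occupied pairs: 120; unlike-type pairs: 21.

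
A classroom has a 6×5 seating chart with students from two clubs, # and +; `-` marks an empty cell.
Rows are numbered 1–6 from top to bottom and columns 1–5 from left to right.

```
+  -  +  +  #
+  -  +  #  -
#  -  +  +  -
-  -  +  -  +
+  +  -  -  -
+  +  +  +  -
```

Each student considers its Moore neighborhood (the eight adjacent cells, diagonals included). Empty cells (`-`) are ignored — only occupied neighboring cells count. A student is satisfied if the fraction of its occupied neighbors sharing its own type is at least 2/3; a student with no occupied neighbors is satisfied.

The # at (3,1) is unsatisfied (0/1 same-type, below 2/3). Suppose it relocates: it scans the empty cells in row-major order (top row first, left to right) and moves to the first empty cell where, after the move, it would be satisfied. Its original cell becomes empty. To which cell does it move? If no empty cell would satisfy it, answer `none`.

none

Vacating (3,1). Empty cells in order:
  (1,2): 0/4 same-type → still unsatisfied.
  (2,2): 0/5 same-type → still unsatisfied.
  (2,5): 2/4 same-type → still unsatisfied.
  (3,2): 0/4 same-type → still unsatisfied.
  (3,5): 1/3 same-type → still unsatisfied.
  (4,1): 0/2 same-type → still unsatisfied.
  (4,2): 0/4 same-type → still unsatisfied.
  (4,4): 0/4 same-type → still unsatisfied.
  (5,3): 0/5 same-type → still unsatisfied.
  (5,4): 0/4 same-type → still unsatisfied.
  (5,5): 0/2 same-type → still unsatisfied.
  (6,5): 0/1 same-type → still unsatisfied.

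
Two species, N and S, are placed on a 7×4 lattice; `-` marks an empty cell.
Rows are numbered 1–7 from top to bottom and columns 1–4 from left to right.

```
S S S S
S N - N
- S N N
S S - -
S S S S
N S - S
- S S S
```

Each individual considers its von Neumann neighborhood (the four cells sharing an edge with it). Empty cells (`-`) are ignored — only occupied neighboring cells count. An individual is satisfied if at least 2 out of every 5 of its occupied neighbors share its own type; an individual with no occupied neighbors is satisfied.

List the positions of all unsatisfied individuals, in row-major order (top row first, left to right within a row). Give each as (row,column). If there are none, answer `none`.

Row 1: (1,1)S 2/2 ok · (1,2)S 2/3 ok · (1,3)S 2/2 ok · (1,4)S 1/2 ok
Row 2: (2,1)S 1/2 ok · (2,2)N 0/3 unhappy · (2,4)N 1/2 ok
Row 3: (3,2)S 1/3 unhappy · (3,3)N 1/2 ok · (3,4)N 2/2 ok
Row 4: (4,1)S 2/2 ok · (4,2)S 3/3 ok
Row 5: (5,1)S 2/3 ok · (5,2)S 4/4 ok · (5,3)S 2/2 ok · (5,4)S 2/2 ok
Row 6: (6,1)N 0/2 unhappy · (6,2)S 2/3 ok · (6,4)S 2/2 ok
Row 7: (7,2)S 2/2 ok · (7,3)S 2/2 ok · (7,4)S 2/2 ok

(2,2), (3,2), (6,1)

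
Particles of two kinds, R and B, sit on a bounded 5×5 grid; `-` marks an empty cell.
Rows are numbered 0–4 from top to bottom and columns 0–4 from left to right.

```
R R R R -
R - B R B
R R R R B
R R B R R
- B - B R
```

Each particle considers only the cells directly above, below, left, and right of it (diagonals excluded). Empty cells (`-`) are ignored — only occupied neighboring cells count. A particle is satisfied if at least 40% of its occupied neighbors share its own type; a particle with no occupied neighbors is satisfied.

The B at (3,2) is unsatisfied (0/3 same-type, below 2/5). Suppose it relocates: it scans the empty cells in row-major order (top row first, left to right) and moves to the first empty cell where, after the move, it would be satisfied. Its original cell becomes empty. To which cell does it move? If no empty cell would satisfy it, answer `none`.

Vacating (3,2). Empty cells in order:
  (0,4): 1/2 same-type → satisfied — stop here.

(0,4)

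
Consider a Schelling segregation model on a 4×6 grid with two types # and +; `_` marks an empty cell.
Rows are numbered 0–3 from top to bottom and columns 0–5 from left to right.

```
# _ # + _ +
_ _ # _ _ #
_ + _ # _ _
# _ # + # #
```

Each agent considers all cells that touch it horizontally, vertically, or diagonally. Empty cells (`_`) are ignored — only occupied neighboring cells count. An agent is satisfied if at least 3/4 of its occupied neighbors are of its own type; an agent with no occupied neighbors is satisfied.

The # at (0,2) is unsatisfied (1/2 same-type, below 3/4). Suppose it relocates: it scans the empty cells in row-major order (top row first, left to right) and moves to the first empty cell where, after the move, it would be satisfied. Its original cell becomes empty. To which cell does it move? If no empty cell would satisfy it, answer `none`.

Vacating (0,2). Empty cells in order:
  (0,1): 2/2 same-type → satisfied — stop here.

(0,1)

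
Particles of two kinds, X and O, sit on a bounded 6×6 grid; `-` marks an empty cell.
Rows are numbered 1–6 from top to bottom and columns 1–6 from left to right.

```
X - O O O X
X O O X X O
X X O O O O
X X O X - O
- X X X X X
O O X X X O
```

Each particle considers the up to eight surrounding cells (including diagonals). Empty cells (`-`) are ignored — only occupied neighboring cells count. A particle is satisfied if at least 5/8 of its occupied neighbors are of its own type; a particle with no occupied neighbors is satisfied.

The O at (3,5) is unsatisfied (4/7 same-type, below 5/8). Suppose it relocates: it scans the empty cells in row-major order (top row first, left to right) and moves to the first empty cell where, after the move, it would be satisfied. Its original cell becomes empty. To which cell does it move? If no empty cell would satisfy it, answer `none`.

Vacating (3,5). Empty cells in order:
  (1,2): 3/5 same-type → still unsatisfied.
  (4,5): 3/7 same-type → still unsatisfied.
  (5,1): 2/5 same-type → still unsatisfied.

none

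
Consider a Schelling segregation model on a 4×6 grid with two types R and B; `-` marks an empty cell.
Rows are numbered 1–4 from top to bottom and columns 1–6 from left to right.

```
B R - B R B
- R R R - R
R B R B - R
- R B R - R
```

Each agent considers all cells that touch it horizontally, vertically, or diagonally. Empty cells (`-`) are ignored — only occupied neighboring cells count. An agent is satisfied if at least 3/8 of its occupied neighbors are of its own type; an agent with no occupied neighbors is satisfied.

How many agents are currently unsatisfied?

6

Row 1: (1,1)B 0/2 unhappy · (1,2)R 2/3 ok · (1,4)B 0/3 unhappy · (1,5)R 2/4 ok · (1,6)B 0/2 unhappy
Row 2: (2,2)R 4/6 ok · (2,3)R 4/7 ok · (2,4)R 3/5 ok · (2,6)R 2/3 ok
Row 3: (3,1)R 2/3 ok · (3,2)B 1/6 unhappy · (3,3)R 5/8 ok · (3,4)B 1/5 unhappy · (3,6)R 2/2 ok
Row 4: (4,2)R 2/4 ok · (4,3)B 2/5 ok · (4,4)R 1/3 unhappy · (4,6)R 1/1 ok
Unsatisfied: (1,1), (1,4), (1,6), (3,2), (3,4), (4,4) — 6 in total.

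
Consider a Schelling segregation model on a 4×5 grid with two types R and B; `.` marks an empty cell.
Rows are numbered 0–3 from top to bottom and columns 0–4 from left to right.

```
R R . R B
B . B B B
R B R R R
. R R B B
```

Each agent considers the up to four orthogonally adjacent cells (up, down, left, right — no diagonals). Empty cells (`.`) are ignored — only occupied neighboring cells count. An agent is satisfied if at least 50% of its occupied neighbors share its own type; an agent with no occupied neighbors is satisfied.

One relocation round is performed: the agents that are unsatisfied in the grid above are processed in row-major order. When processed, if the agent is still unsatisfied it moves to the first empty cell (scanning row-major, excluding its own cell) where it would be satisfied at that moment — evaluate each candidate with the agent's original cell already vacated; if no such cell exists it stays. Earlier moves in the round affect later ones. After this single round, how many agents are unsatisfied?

3

Initially unsatisfied (in order): (0,3), (1,0), (2,0), (2,1), (2,4), (3,3).
  (0,3) → (0,2).
  (1,0) → (0,3).
  (2,0) → (1,0).
  (2,1): no empty cell satisfies it; stays.
  (2,4) → (1,1).
  (3,3) → (2,0).
Resulting grid:
R R R B B
R R B B B
B B R R .
. R R . B
Unsatisfied now: (0,2), (1,2), (2,1).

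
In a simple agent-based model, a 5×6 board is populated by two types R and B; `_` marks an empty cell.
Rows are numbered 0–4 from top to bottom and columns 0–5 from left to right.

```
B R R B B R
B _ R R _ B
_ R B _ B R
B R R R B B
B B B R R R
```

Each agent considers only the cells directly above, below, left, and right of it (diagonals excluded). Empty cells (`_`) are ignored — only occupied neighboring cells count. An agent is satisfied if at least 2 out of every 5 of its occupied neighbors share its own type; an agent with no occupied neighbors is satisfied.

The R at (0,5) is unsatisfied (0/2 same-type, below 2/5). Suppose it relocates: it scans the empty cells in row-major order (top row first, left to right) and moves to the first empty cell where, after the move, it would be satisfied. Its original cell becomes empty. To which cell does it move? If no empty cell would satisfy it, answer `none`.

Vacating (0,5). Empty cells in order:
  (1,1): 3/4 same-type → satisfied — stop here.

(1,1)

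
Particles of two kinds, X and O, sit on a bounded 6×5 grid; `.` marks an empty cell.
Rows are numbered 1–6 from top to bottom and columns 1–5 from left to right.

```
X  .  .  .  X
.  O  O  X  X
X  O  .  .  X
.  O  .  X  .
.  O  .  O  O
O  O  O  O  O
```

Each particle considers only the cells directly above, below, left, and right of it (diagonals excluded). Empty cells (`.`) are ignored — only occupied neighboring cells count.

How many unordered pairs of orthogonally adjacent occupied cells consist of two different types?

3

Scan each occupied cell's neighbors to the right and below so each pair is counted once.
Row 1: X(1,5)–X(2,5)=  → 0/1 unlike.
Row 2: O(2,2)–O(2,3)= O(2,2)–O(3,2)= O(2,3)–X(2,4)≠ X(2,4)–X(2,5)= X(2,5)–X(3,5)=  → 1/5 unlike.
Row 3: X(3,1)–O(3,2)≠ O(3,2)–O(4,2)=  → 1/2 unlike.
Row 4: O(4,2)–O(5,2)= X(4,4)–O(5,4)≠  → 1/2 unlike.
Row 5: O(5,2)–O(6,2)= O(5,4)–O(5,5)= O(5,4)–O(6,4)= O(5,5)–O(6,5)=  → 0/4 unlike.
Row 6: O(6,1)–O(6,2)= O(6,2)–O(6,3)= O(6,3)–O(6,4)= O(6,4)–O(6,5)=  → 0/4 unlike.
Total adjacent occupied pairs: 18; unlike-type pairs: 3.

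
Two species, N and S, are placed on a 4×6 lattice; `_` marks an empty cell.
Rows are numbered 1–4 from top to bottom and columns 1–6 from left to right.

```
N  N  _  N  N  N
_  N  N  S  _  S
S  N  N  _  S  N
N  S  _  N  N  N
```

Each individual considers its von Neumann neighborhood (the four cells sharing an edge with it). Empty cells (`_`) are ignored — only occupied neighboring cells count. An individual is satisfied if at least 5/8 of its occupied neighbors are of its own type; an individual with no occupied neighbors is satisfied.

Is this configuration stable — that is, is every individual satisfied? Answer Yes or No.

(1,1)N 1/1 ok
(1,2)N 2/2 ok
(1,4)N 1/2 unhappy
(1,5)N 2/2 ok
(1,6)N 1/2 unhappy
(2,2)N 3/3 ok
(2,3)N 2/3 ok
(2,4)S 0/2 unhappy
(2,6)S 0/2 unhappy
(3,1)S 0/2 unhappy
(3,2)N 2/4 unhappy
(3,3)N 2/2 ok
(3,5)S 0/2 unhappy
(3,6)N 1/3 unhappy
(4,1)N 0/2 unhappy
(4,2)S 0/2 unhappy
(4,4)N 1/1 ok
(4,5)N 2/3 ok
(4,6)N 2/2 ok
For instance (1,4) has only 1/2 same-type neighbors, below 5/8.

No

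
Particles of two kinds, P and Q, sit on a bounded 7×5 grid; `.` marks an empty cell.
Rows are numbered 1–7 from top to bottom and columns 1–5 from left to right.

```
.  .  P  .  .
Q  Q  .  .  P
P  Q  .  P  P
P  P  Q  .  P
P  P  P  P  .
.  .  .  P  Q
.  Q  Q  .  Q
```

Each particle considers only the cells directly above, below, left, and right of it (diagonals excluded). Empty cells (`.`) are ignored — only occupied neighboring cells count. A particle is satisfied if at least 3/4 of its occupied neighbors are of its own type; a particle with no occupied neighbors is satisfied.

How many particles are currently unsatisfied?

8

Row 1: (1,3)P 0/0 ok
Row 2: (2,1)Q 1/2 unhappy · (2,2)Q 2/2 ok · (2,5)P 1/1 ok
Row 3: (3,1)P 1/3 unhappy · (3,2)Q 1/3 unhappy · (3,4)P 1/1 ok · (3,5)P 3/3 ok
Row 4: (4,1)P 3/3 ok · (4,2)P 2/4 unhappy · (4,3)Q 0/2 unhappy · (4,5)P 1/1 ok
Row 5: (5,1)P 2/2 ok · (5,2)P 3/3 ok · (5,3)P 2/3 unhappy · (5,4)P 2/2 ok
Row 6: (6,4)P 1/2 unhappy · (6,5)Q 1/2 unhappy
Row 7: (7,2)Q 1/1 ok · (7,3)Q 1/1 ok · (7,5)Q 1/1 ok
Unsatisfied: (2,1), (3,1), (3,2), (4,2), (4,3), (5,3), (6,4), (6,5) — 8 in total.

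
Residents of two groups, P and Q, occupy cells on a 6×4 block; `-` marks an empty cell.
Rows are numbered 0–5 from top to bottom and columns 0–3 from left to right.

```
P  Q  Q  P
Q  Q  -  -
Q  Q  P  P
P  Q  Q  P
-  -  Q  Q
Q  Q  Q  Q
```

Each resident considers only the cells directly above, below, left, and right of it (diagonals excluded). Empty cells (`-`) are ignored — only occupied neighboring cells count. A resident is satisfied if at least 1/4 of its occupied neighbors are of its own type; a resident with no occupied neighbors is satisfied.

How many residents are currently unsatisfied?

3

Row 0: (0,0)P 0/2 not · (0,1)Q 2/3 satisfied · (0,2)Q 1/2 satisfied · (0,3)P 0/1 not
Row 1: (1,0)Q 2/3 satisfied · (1,1)Q 3/3 satisfied
Row 2: (2,0)Q 2/3 satisfied · (2,1)Q 3/4 satisfied · (2,2)P 1/3 satisfied · (2,3)P 2/2 satisfied
Row 3: (3,0)P 0/2 not · (3,1)Q 2/3 satisfied · (3,2)Q 2/4 satisfied · (3,3)P 1/3 satisfied
Row 4: (4,2)Q 3/3 satisfied · (4,3)Q 2/3 satisfied
Row 5: (5,0)Q 1/1 satisfied · (5,1)Q 2/2 satisfied · (5,2)Q 3/3 satisfied · (5,3)Q 2/2 satisfied
Unsatisfied: (0,0), (0,3), (3,0) — 3 in total.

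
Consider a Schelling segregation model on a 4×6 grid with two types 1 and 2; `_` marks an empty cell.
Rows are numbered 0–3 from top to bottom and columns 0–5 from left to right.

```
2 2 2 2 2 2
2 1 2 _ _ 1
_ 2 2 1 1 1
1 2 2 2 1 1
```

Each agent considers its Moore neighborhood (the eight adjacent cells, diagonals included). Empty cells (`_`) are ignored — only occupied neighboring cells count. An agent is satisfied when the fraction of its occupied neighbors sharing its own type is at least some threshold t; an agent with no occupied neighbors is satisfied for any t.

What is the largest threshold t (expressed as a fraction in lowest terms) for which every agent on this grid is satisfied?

Row 0: (0,0)2 2/3 · (0,1)2 4/5 · (0,2)2 3/4 · (0,3)2 3/3 · (0,4)2 2/3 · (0,5)2 1/2
Row 1: (1,0)2 3/4 · (1,1)1 0/7 · (1,2)2 5/7 · (1,5)1 2/4
Row 2: (2,1)2 5/7 · (2,2)2 5/7 · (2,3)1 2/6 · (2,4)1 5/6 · (2,5)1 4/4
Row 3: (3,0)1 0/2 · (3,1)2 3/4 · (3,2)2 4/5 · (3,3)2 2/5 · (3,4)1 4/5 · (3,5)1 3/3
The smallest same-type fraction is 0/7 at (1,1), which reduces to 0/1. Any threshold above that leaves this agent unsatisfied.

0/1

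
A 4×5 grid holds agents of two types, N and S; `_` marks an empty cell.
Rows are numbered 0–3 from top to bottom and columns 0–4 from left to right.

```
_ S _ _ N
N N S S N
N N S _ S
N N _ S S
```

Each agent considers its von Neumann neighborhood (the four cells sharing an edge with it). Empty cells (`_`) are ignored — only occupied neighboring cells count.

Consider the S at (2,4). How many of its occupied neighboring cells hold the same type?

Occupied neighbors of (2,4): (1,4)=N, (3,4)=S.
Same type (S): 1 of 2.

1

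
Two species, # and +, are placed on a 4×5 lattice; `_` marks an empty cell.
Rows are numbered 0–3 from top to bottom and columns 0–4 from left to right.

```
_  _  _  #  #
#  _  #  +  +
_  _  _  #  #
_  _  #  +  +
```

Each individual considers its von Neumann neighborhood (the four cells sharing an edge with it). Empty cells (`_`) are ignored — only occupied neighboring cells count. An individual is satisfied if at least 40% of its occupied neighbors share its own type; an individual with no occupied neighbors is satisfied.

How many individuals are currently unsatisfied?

Row 0: (0,3)# 1/2 ✓ · (0,4)# 1/2 ✓
Row 1: (1,0)# 0/0 ✓ · (1,2)# 0/1 ✗ · (1,3)+ 1/4 ✗ · (1,4)+ 1/3 ✗
Row 2: (2,3)# 1/3 ✗ · (2,4)# 1/3 ✗
Row 3: (3,2)# 0/1 ✗ · (3,3)+ 1/3 ✗ · (3,4)+ 1/2 ✓
Unsatisfied: (1,2), (1,3), (1,4), (2,3), (2,4), (3,2), (3,3) — 7 in total.

7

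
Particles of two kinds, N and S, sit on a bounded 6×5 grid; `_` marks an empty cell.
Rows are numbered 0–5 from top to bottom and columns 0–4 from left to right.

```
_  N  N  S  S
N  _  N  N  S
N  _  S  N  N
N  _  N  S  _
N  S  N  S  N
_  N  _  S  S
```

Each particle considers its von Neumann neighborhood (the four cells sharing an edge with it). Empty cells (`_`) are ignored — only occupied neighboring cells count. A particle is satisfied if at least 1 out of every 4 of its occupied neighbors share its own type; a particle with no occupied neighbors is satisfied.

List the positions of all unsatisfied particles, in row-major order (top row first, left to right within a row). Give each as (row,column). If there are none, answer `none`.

(2,2), (4,1), (4,4), (5,1)

(0,1)N 1/1 satisfied
(0,2)N 2/3 satisfied
(0,3)S 1/3 satisfied
(0,4)S 2/2 satisfied
(1,0)N 1/1 satisfied
(1,2)N 2/3 satisfied
(1,3)N 2/4 satisfied
(1,4)S 1/3 satisfied
(2,0)N 2/2 satisfied
(2,2)S 0/3 not
(2,3)N 2/4 satisfied
(2,4)N 1/2 satisfied
(3,0)N 2/2 satisfied
(3,2)N 1/3 satisfied
(3,3)S 1/3 satisfied
(4,0)N 1/2 satisfied
(4,1)S 0/3 not
(4,2)N 1/3 satisfied
(4,3)S 2/4 satisfied
(4,4)N 0/2 not
(5,1)N 0/1 not
(5,3)S 2/2 satisfied
(5,4)S 1/2 satisfied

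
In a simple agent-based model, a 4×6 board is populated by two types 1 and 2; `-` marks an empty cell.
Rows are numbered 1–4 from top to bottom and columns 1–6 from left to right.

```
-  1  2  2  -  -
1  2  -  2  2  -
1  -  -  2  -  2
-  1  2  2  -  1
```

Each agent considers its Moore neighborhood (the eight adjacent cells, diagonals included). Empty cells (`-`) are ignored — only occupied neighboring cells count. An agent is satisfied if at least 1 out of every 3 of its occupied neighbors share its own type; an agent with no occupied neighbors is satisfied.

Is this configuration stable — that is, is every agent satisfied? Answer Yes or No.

(1,2)1 1/3 satisfied
(1,3)2 3/4 satisfied
(1,4)2 3/3 satisfied
(2,1)1 2/3 satisfied
(2,2)2 1/4 not
(2,4)2 4/4 satisfied
(2,5)2 4/4 satisfied
(3,1)1 2/3 satisfied
(3,4)2 4/4 satisfied
(3,6)2 1/2 satisfied
(4,2)1 1/2 satisfied
(4,3)2 2/3 satisfied
(4,4)2 2/2 satisfied
(4,6)1 0/1 not
For instance (2,2) has only 1/4 same-type neighbors, below 1/3.

No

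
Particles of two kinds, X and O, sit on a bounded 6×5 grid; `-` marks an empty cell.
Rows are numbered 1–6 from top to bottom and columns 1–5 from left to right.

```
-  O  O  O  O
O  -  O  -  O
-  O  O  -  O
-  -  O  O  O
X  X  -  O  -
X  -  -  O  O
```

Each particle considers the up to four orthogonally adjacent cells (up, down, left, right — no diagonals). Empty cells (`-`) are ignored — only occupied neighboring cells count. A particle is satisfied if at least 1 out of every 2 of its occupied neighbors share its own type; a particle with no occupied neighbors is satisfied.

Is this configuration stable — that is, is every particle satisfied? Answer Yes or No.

(1,2)O 1/1 ok
(1,3)O 3/3 ok
(1,4)O 2/2 ok
(1,5)O 2/2 ok
(2,1)O 0/0 ok
(2,3)O 2/2 ok
(2,5)O 2/2 ok
(3,2)O 1/1 ok
(3,3)O 3/3 ok
(3,5)O 2/2 ok
(4,3)O 2/2 ok
(4,4)O 3/3 ok
(4,5)O 2/2 ok
(5,1)X 2/2 ok
(5,2)X 1/1 ok
(5,4)O 2/2 ok
(6,1)X 1/1 ok
(6,4)O 2/2 ok
(6,5)O 1/1 ok
All meet the threshold, so the configuration is stable.

Yes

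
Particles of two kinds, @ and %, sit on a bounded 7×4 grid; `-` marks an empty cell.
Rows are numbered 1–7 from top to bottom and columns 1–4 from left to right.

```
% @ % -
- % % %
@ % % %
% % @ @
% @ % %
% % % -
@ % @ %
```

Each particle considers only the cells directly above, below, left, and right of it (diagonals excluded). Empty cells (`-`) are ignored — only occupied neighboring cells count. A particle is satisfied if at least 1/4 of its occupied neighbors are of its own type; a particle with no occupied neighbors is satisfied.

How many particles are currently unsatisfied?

Row 1: (1,1)% 0/1 unhappy · (1,2)@ 0/3 unhappy · (1,3)% 1/2 ok
Row 2: (2,2)% 2/3 ok · (2,3)% 4/4 ok · (2,4)% 2/2 ok
Row 3: (3,1)@ 0/2 unhappy · (3,2)% 3/4 ok · (3,3)% 3/4 ok · (3,4)% 2/3 ok
Row 4: (4,1)% 2/3 ok · (4,2)% 2/4 ok · (4,3)@ 1/4 ok · (4,4)@ 1/3 ok
Row 5: (5,1)% 2/3 ok · (5,2)@ 0/4 unhappy · (5,3)% 2/4 ok · (5,4)% 1/2 ok
Row 6: (6,1)% 2/3 ok · (6,2)% 3/4 ok · (6,3)% 2/3 ok
Row 7: (7,1)@ 0/2 unhappy · (7,2)% 1/3 ok · (7,3)@ 0/3 unhappy · (7,4)% 0/1 unhappy
Unsatisfied: (1,1), (1,2), (3,1), (5,2), (7,1), (7,3), (7,4) — 7 in total.

7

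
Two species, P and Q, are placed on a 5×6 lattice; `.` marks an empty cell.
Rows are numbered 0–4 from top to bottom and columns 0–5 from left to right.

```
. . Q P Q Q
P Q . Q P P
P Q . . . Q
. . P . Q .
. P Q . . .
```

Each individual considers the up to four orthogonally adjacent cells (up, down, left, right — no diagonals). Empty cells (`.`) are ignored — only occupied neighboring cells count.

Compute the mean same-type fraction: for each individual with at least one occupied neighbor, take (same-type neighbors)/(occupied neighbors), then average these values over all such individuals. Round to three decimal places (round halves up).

Row 0: (0,2)Q 0/1 · (0,3)P 0/3 · (0,4)Q 1/3 · (0,5)Q 1/2
Row 1: (1,0)P 1/2 · (1,1)Q 1/2 · (1,3)Q 0/2 · (1,4)P 1/3 · (1,5)P 1/3
Row 2: (2,0)P 1/2 · (2,1)Q 1/2 · (2,5)Q 0/1
Row 3: (3,2)P 0/1 · (3,4)Q — no occupied neighbors
Row 4: (4,1)P 0/1 · (4,2)Q 0/2
Sum over 15 individuals: 0/1 + 0/3 + 1/3 + 1/2 + 1/2 + 1/2 + 0/2 + 1/3 + 1/3 + 1/2 + 1/2 + 0/1 + 0/1 + 0/1 + 0/2 = 7/2; mean = 7/2 ÷ 15 = 7/30 = 0.233333… → 0.233.

0.233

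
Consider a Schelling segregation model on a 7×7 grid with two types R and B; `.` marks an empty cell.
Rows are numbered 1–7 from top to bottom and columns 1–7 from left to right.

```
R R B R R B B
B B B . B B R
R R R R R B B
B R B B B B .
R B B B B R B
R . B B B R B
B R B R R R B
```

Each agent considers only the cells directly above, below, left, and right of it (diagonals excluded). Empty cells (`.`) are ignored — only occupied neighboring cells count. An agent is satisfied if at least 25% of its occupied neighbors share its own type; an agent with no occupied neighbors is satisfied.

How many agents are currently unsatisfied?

4

Row 1: (1,1)R 1/2 ✓ · (1,2)R 1/3 ✓ · (1,3)B 1/3 ✓ · (1,4)R 1/2 ✓ · (1,5)R 1/3 ✓ · (1,6)B 2/3 ✓ · (1,7)B 1/2 ✓
Row 2: (2,1)B 1/3 ✓ · (2,2)B 2/4 ✓ · (2,3)B 2/3 ✓ · (2,5)B 1/3 ✓ · (2,6)B 3/4 ✓ · (2,7)R 0/3 ✗
Row 3: (3,1)R 1/3 ✓ · (3,2)R 3/4 ✓ · (3,3)R 2/4 ✓ · (3,4)R 2/3 ✓ · (3,5)R 1/4 ✓ · (3,6)B 3/4 ✓ · (3,7)B 1/2 ✓
Row 4: (4,1)B 0/3 ✗ · (4,2)R 1/4 ✓ · (4,3)B 2/4 ✓ · (4,4)B 3/4 ✓ · (4,5)B 3/4 ✓ · (4,6)B 2/3 ✓
Row 5: (5,1)R 1/3 ✓ · (5,2)B 1/3 ✓ · (5,3)B 4/4 ✓ · (5,4)B 4/4 ✓ · (5,5)B 3/4 ✓ · (5,6)R 1/4 ✓ · (5,7)B 1/2 ✓
Row 6: (6,1)R 1/2 ✓ · (6,3)B 3/3 ✓ · (6,4)B 3/4 ✓ · (6,5)B 2/4 ✓ · (6,6)R 2/4 ✓ · (6,7)B 2/3 ✓
Row 7: (7,1)B 0/2 ✗ · (7,2)R 0/2 ✗ · (7,3)B 1/3 ✓ · (7,4)R 1/3 ✓ · (7,5)R 2/3 ✓ · (7,6)R 2/3 ✓ · (7,7)B 1/2 ✓
Unsatisfied: (2,7), (4,1), (7,1), (7,2) — 4 in total.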